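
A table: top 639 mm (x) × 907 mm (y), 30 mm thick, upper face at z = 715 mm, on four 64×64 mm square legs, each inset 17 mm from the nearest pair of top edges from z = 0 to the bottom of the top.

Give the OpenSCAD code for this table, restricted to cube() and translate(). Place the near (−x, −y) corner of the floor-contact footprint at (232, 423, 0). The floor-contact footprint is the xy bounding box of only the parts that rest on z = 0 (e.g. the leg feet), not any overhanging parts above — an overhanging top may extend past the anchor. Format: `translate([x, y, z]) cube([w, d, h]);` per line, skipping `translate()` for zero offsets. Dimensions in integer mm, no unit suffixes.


translate([215, 406, 685]) cube([639, 907, 30]);
translate([232, 423, 0]) cube([64, 64, 685]);
translate([773, 423, 0]) cube([64, 64, 685]);
translate([232, 1232, 0]) cube([64, 64, 685]);
translate([773, 1232, 0]) cube([64, 64, 685]);


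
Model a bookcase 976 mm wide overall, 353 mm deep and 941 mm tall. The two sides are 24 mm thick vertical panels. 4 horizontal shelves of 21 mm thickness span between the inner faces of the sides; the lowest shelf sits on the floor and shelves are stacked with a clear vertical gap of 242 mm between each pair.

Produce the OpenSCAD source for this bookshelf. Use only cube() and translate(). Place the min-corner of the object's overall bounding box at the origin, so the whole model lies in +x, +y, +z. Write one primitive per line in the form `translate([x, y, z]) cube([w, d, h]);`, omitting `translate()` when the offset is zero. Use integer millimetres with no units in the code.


cube([24, 353, 941]);
translate([952, 0, 0]) cube([24, 353, 941]);
translate([24, 0, 0]) cube([928, 353, 21]);
translate([24, 0, 263]) cube([928, 353, 21]);
translate([24, 0, 526]) cube([928, 353, 21]);
translate([24, 0, 789]) cube([928, 353, 21]);


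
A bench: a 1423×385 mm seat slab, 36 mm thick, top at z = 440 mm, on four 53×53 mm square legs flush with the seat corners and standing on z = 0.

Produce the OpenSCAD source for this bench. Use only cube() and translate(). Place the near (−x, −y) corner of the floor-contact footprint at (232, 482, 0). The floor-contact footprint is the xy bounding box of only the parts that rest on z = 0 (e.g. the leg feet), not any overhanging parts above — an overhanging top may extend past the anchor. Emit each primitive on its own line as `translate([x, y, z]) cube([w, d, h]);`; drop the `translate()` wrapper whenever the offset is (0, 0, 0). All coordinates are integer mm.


translate([232, 482, 404]) cube([1423, 385, 36]);
translate([232, 482, 0]) cube([53, 53, 404]);
translate([232, 814, 0]) cube([53, 53, 404]);
translate([1602, 482, 0]) cube([53, 53, 404]);
translate([1602, 814, 0]) cube([53, 53, 404]);


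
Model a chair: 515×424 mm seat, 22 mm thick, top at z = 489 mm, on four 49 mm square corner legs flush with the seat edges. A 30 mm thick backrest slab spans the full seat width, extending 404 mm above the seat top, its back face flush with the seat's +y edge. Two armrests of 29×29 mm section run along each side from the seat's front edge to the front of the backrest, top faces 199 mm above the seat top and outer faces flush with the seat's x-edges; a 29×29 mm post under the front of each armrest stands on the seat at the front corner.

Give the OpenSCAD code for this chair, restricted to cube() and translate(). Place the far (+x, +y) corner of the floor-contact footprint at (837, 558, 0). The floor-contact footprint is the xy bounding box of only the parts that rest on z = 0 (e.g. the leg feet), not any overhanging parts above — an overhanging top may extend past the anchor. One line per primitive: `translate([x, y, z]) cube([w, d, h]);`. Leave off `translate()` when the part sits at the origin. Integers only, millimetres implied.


// leg_h = 489 - 22 = 467
// arm post h = 199 - 29 = 170
translate([322, 134, 467]) cube([515, 424, 22]);
translate([322, 134, 0]) cube([49, 49, 467]);
translate([788, 134, 0]) cube([49, 49, 467]);
translate([322, 509, 0]) cube([49, 49, 467]);
translate([788, 509, 0]) cube([49, 49, 467]);
translate([322, 528, 489]) cube([515, 30, 404]);
translate([322, 134, 659]) cube([29, 394, 29]);
translate([808, 134, 659]) cube([29, 394, 29]);
translate([322, 134, 489]) cube([29, 29, 170]);
translate([808, 134, 489]) cube([29, 29, 170]);


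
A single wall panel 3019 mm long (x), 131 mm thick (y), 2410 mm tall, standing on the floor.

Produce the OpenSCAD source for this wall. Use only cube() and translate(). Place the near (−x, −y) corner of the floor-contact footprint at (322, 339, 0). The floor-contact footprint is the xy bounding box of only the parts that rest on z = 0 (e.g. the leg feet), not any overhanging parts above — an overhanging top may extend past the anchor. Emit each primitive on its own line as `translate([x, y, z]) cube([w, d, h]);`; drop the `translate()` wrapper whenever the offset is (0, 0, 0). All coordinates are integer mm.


translate([322, 339, 0]) cube([3019, 131, 2410]);


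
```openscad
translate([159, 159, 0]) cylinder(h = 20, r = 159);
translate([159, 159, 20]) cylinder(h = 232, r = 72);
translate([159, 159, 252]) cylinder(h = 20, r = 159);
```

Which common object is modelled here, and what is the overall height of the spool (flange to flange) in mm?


A spool. The overall height is 272 mm.

Three coaxial cylinders, large–small–large — a spool. Two 20 mm flanges and a 232 mm core give 20 + 232 + 20 = 272 mm.


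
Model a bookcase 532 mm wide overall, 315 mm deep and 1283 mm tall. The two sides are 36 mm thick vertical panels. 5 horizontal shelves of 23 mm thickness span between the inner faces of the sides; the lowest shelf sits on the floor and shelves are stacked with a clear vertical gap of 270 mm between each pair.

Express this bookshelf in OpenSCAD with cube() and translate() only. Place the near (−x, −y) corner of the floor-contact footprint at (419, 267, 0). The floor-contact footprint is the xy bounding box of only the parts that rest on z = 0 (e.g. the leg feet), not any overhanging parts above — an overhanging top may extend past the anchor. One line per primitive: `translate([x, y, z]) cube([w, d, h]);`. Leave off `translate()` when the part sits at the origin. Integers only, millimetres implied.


translate([419, 267, 0]) cube([36, 315, 1283]);
translate([915, 267, 0]) cube([36, 315, 1283]);
translate([455, 267, 0]) cube([460, 315, 23]);
translate([455, 267, 293]) cube([460, 315, 23]);
translate([455, 267, 586]) cube([460, 315, 23]);
translate([455, 267, 879]) cube([460, 315, 23]);
translate([455, 267, 1172]) cube([460, 315, 23]);


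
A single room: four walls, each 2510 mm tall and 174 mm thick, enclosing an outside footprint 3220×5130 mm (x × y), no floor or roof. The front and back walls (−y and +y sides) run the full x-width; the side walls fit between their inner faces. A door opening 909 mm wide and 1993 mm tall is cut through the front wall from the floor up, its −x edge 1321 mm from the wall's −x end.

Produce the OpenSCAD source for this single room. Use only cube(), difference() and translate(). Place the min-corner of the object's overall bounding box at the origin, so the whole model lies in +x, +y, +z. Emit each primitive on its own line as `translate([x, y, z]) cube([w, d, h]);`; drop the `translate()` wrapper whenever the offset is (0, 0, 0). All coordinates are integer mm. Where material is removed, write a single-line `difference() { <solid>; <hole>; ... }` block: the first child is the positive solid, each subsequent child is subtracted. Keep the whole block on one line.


difference() { cube([3220, 174, 2510]); translate([1321, 0, 0]) cube([909, 174, 1993]); }
translate([0, 4956, 0]) cube([3220, 174, 2510]);
translate([0, 174, 0]) cube([174, 4782, 2510]);
translate([3046, 174, 0]) cube([174, 4782, 2510]);


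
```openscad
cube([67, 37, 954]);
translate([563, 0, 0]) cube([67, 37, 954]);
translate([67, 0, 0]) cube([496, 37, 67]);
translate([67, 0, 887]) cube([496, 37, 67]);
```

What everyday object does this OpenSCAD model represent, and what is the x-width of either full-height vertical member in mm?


A picture frame. The border width is 67 mm.

Four thin pieces enclosing a rectangular opening — a picture frame. The two full-height stiles are 954 mm tall; the top rail sits at z = 887 and is 67 mm tall, so the border above the opening is 954 − 887 = 67 mm, matching the stile x-width.


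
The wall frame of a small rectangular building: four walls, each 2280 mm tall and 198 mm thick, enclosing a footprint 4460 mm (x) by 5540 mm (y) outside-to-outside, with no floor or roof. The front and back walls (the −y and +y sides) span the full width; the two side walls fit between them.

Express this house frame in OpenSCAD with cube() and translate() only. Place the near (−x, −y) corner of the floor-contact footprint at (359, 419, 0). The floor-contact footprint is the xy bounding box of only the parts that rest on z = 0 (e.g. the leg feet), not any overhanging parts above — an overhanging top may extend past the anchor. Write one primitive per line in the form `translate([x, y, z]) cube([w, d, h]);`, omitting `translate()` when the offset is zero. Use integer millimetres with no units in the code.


translate([359, 419, 0]) cube([4460, 198, 2280]);
translate([359, 5761, 0]) cube([4460, 198, 2280]);
translate([359, 617, 0]) cube([198, 5144, 2280]);
translate([4621, 617, 0]) cube([198, 5144, 2280]);


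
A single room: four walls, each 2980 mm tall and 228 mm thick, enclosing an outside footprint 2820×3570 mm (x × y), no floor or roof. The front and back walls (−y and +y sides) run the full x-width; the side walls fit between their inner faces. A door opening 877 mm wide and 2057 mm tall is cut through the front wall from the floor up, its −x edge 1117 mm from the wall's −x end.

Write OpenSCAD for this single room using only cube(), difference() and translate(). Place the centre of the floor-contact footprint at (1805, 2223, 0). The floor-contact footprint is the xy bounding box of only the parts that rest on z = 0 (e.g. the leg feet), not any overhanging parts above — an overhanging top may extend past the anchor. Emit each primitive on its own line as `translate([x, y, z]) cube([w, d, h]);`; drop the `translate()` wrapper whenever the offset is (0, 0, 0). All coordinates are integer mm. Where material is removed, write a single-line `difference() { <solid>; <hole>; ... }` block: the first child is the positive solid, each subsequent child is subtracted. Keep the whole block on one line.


difference() { translate([395, 438, 0]) cube([2820, 228, 2980]); translate([1512, 438, 0]) cube([877, 228, 2057]); }
translate([395, 3780, 0]) cube([2820, 228, 2980]);
translate([395, 666, 0]) cube([228, 3114, 2980]);
translate([2987, 666, 0]) cube([228, 3114, 2980]);


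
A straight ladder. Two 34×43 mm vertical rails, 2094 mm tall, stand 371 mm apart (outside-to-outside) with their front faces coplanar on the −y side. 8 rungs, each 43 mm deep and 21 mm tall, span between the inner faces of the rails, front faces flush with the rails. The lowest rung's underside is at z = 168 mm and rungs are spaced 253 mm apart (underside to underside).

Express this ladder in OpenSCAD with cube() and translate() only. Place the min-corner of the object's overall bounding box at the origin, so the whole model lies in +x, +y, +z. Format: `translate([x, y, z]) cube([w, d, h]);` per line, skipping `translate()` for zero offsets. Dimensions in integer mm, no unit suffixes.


// rung span = 371 - 2*34 = 303
// rung[k] z = 168 + k*253
cube([34, 43, 2094]);
translate([337, 0, 0]) cube([34, 43, 2094]);
translate([34, 0, 168]) cube([303, 43, 21]);
translate([34, 0, 421]) cube([303, 43, 21]);
translate([34, 0, 674]) cube([303, 43, 21]);
translate([34, 0, 927]) cube([303, 43, 21]);
translate([34, 0, 1180]) cube([303, 43, 21]);
translate([34, 0, 1433]) cube([303, 43, 21]);
translate([34, 0, 1686]) cube([303, 43, 21]);
translate([34, 0, 1939]) cube([303, 43, 21]);


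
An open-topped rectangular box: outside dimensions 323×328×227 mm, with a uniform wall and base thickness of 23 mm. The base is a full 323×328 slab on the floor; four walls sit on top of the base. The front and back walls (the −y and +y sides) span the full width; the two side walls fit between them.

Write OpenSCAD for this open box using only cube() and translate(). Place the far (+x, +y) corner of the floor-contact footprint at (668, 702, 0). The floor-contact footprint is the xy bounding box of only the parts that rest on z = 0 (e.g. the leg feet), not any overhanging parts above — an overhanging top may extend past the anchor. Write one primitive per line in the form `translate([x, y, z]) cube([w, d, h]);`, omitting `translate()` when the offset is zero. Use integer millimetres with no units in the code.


translate([345, 374, 0]) cube([323, 328, 23]);
translate([345, 374, 23]) cube([323, 23, 204]);
translate([345, 679, 23]) cube([323, 23, 204]);
translate([345, 397, 23]) cube([23, 282, 204]);
translate([645, 397, 23]) cube([23, 282, 204]);


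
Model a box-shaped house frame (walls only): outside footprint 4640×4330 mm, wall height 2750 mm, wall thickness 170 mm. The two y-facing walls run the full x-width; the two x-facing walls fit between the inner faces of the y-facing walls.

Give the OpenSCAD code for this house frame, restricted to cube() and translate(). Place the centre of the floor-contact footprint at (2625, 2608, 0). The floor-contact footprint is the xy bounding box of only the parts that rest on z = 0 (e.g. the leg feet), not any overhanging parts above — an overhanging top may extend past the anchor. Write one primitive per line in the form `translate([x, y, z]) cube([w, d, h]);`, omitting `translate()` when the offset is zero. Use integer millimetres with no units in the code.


translate([305, 443, 0]) cube([4640, 170, 2750]);
translate([305, 4603, 0]) cube([4640, 170, 2750]);
translate([305, 613, 0]) cube([170, 3990, 2750]);
translate([4775, 613, 0]) cube([170, 3990, 2750]);


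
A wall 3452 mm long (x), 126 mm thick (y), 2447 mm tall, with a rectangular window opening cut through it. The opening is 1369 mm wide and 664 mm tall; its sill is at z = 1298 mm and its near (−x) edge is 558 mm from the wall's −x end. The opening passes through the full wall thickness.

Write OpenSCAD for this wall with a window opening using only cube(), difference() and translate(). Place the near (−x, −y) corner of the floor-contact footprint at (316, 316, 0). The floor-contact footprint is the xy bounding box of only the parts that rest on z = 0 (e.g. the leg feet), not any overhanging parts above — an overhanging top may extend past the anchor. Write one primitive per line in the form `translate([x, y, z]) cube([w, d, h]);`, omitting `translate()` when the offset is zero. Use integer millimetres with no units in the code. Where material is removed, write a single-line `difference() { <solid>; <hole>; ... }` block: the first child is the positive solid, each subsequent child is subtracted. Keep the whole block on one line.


difference() { translate([316, 316, 0]) cube([3452, 126, 2447]); translate([874, 316, 1298]) cube([1369, 126, 664]); }


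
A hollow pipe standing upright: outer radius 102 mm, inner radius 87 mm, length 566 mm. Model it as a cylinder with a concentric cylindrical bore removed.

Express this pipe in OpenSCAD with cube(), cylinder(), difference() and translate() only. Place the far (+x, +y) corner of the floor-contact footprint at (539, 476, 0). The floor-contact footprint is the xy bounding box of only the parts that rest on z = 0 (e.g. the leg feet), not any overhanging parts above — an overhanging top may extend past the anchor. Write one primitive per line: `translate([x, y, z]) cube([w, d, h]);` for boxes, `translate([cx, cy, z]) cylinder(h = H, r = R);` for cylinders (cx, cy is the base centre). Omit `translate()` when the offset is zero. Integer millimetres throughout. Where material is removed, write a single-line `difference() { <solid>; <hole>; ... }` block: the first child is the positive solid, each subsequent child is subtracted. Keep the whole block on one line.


difference() { translate([437, 374, 0]) cylinder(h = 566, r = 102); translate([437, 374, 0]) cylinder(h = 566, r = 87); }


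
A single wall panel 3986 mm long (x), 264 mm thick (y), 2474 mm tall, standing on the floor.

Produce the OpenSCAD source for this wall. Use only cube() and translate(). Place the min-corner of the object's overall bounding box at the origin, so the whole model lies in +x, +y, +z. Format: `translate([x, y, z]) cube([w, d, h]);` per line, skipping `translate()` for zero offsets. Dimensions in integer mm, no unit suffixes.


cube([3986, 264, 2474]);


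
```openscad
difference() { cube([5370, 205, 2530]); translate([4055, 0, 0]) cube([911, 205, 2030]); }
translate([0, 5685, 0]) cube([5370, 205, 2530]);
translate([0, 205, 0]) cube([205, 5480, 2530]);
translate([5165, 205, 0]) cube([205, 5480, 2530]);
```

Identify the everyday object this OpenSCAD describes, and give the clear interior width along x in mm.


A single room. The interior width is 4960 mm.

Four walls enclosing a rectangle with a door in the front wall — a room. Outside width 5370 minus two 205 mm walls gives 4960 mm.


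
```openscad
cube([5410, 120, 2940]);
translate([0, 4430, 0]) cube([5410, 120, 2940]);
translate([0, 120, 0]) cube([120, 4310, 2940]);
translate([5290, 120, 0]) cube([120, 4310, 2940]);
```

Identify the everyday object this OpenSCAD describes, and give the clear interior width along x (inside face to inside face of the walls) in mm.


A house (or room) frame. The interior width is 5170 mm.

Four 2940 mm walls enclosing a rectangle with no floor or roof — a room or house frame. Outside width is 5410 mm and wall thickness is 120 mm, so the interior width is 5410 − 2 × 120 = 5170 mm.


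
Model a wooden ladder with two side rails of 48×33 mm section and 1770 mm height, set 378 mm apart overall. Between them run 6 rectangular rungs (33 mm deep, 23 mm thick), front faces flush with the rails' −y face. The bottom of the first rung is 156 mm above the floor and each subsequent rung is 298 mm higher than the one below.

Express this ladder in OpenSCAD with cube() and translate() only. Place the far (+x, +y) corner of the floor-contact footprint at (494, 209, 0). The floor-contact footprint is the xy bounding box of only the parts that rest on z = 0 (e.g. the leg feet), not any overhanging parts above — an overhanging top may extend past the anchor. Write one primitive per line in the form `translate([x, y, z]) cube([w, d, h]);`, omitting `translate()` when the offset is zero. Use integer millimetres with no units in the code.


translate([116, 176, 0]) cube([48, 33, 1770]);
translate([446, 176, 0]) cube([48, 33, 1770]);
translate([164, 176, 156]) cube([282, 33, 23]);
translate([164, 176, 454]) cube([282, 33, 23]);
translate([164, 176, 752]) cube([282, 33, 23]);
translate([164, 176, 1050]) cube([282, 33, 23]);
translate([164, 176, 1348]) cube([282, 33, 23]);
translate([164, 176, 1646]) cube([282, 33, 23]);


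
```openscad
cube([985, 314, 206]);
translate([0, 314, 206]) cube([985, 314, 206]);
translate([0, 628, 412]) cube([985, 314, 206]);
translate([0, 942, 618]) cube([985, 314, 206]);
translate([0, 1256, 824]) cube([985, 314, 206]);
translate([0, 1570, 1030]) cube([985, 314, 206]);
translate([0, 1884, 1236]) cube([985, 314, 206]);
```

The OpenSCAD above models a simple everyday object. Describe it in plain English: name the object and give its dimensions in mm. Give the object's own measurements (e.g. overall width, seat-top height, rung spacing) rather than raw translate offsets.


A straight staircase of 7 solid steps. Each step is 985 mm wide (x), 314 mm deep (y, the going) and 206 mm tall (the rise). The first step rests on the floor; each subsequent step sits one going further in +y and one rise higher in +z, directly behind and above the previous step with no overlap.


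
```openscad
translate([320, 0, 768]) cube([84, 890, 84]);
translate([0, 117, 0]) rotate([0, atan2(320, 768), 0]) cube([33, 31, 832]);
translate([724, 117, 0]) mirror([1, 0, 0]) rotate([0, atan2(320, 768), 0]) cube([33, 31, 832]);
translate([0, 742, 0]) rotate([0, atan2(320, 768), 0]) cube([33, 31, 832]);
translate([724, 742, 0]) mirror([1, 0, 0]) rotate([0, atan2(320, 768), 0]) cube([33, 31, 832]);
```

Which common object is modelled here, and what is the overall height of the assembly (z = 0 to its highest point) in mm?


A sawhorse. The overall height is 852 mm.

A beam across two mirrored pairs of raked legs — a sawhorse. The beam's underside is at z = 768 (matching the legs' vertical rise in atan2(320, 768)) and the beam is 84 mm tall, so its top is at 768 + 84 = 852 mm. The raked legs top out at the beam's underside, so that is the highest point.


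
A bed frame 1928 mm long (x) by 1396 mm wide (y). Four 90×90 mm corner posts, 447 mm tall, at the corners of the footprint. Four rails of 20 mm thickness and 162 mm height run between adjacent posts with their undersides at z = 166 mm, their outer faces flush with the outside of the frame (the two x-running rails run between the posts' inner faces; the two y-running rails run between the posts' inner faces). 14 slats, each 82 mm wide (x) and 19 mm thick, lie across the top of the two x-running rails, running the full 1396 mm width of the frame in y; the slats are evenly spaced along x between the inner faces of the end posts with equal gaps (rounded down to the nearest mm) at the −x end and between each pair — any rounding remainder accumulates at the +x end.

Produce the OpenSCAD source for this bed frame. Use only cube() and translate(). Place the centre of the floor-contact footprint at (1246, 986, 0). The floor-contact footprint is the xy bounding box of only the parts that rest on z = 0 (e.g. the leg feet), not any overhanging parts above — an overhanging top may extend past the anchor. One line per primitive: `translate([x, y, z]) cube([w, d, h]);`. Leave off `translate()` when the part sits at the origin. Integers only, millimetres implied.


translate([282, 288, 0]) cube([90, 90, 447]);
translate([282, 1594, 0]) cube([90, 90, 447]);
translate([2120, 288, 0]) cube([90, 90, 447]);
translate([2120, 1594, 0]) cube([90, 90, 447]);
translate([372, 288, 166]) cube([1748, 20, 162]);
translate([372, 1664, 166]) cube([1748, 20, 162]);
translate([282, 378, 166]) cube([20, 1216, 162]);
translate([2190, 378, 166]) cube([20, 1216, 162]);
translate([412, 288, 328]) cube([82, 1396, 19]);
translate([534, 288, 328]) cube([82, 1396, 19]);
translate([656, 288, 328]) cube([82, 1396, 19]);
translate([778, 288, 328]) cube([82, 1396, 19]);
translate([900, 288, 328]) cube([82, 1396, 19]);
translate([1022, 288, 328]) cube([82, 1396, 19]);
translate([1144, 288, 328]) cube([82, 1396, 19]);
translate([1266, 288, 328]) cube([82, 1396, 19]);
translate([1388, 288, 328]) cube([82, 1396, 19]);
translate([1510, 288, 328]) cube([82, 1396, 19]);
translate([1632, 288, 328]) cube([82, 1396, 19]);
translate([1754, 288, 328]) cube([82, 1396, 19]);
translate([1876, 288, 328]) cube([82, 1396, 19]);
translate([1998, 288, 328]) cube([82, 1396, 19]);


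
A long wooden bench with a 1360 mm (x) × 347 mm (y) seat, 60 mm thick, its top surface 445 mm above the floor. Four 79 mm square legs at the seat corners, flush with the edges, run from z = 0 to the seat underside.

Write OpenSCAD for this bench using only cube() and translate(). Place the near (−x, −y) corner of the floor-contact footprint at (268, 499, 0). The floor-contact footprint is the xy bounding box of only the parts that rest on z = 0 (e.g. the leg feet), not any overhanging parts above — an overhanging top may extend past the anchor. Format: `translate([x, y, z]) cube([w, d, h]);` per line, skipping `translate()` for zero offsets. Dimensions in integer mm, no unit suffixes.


translate([268, 499, 385]) cube([1360, 347, 60]);
translate([268, 499, 0]) cube([79, 79, 385]);
translate([268, 767, 0]) cube([79, 79, 385]);
translate([1549, 499, 0]) cube([79, 79, 385]);
translate([1549, 767, 0]) cube([79, 79, 385]);


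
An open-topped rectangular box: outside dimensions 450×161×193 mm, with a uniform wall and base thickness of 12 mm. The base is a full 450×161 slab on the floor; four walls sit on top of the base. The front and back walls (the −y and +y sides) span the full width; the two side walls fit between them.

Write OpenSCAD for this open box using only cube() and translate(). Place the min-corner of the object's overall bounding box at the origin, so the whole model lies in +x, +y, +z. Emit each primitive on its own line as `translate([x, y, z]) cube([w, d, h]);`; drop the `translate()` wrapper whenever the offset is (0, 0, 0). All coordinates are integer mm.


cube([450, 161, 12]);
translate([0, 0, 12]) cube([450, 12, 181]);
translate([0, 149, 12]) cube([450, 12, 181]);
translate([0, 12, 12]) cube([12, 137, 181]);
translate([438, 12, 12]) cube([12, 137, 181]);


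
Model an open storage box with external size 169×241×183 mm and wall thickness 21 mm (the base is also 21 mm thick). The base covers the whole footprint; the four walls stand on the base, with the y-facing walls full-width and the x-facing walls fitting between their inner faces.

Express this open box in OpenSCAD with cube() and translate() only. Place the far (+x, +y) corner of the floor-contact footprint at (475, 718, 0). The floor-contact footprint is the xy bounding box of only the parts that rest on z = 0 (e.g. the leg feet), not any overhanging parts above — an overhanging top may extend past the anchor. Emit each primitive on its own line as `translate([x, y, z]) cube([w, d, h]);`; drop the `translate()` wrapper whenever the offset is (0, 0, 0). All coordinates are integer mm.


translate([306, 477, 0]) cube([169, 241, 21]);
translate([306, 477, 21]) cube([169, 21, 162]);
translate([306, 697, 21]) cube([169, 21, 162]);
translate([306, 498, 21]) cube([21, 199, 162]);
translate([454, 498, 21]) cube([21, 199, 162]);


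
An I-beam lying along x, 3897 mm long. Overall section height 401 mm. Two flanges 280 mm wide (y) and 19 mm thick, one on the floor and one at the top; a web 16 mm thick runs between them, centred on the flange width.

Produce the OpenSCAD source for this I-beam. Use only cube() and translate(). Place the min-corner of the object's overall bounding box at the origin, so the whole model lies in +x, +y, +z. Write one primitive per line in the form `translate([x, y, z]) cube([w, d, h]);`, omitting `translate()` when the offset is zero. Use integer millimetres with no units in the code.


cube([3897, 280, 19]);
translate([0, 132, 19]) cube([3897, 16, 363]);
translate([0, 0, 382]) cube([3897, 280, 19]);


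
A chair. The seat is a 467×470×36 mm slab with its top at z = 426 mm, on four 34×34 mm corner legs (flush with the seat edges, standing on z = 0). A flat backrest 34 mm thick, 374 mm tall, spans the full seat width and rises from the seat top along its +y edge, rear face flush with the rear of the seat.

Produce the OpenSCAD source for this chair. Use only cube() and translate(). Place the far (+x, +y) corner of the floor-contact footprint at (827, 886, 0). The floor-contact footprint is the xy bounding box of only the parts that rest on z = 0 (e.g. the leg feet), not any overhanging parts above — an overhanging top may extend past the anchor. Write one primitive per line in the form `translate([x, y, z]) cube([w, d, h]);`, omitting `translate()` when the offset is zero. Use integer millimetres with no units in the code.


translate([360, 416, 390]) cube([467, 470, 36]);
translate([360, 416, 0]) cube([34, 34, 390]);
translate([793, 416, 0]) cube([34, 34, 390]);
translate([360, 852, 0]) cube([34, 34, 390]);
translate([793, 852, 0]) cube([34, 34, 390]);
translate([360, 852, 426]) cube([467, 34, 374]);


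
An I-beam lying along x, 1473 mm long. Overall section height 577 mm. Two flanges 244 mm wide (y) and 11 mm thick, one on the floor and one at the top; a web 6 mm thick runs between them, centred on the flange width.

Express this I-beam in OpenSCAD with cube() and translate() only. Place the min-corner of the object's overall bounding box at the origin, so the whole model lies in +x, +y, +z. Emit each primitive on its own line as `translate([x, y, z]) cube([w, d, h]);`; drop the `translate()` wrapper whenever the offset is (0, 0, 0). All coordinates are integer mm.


cube([1473, 244, 11]);
translate([0, 119, 11]) cube([1473, 6, 555]);
translate([0, 0, 566]) cube([1473, 244, 11]);


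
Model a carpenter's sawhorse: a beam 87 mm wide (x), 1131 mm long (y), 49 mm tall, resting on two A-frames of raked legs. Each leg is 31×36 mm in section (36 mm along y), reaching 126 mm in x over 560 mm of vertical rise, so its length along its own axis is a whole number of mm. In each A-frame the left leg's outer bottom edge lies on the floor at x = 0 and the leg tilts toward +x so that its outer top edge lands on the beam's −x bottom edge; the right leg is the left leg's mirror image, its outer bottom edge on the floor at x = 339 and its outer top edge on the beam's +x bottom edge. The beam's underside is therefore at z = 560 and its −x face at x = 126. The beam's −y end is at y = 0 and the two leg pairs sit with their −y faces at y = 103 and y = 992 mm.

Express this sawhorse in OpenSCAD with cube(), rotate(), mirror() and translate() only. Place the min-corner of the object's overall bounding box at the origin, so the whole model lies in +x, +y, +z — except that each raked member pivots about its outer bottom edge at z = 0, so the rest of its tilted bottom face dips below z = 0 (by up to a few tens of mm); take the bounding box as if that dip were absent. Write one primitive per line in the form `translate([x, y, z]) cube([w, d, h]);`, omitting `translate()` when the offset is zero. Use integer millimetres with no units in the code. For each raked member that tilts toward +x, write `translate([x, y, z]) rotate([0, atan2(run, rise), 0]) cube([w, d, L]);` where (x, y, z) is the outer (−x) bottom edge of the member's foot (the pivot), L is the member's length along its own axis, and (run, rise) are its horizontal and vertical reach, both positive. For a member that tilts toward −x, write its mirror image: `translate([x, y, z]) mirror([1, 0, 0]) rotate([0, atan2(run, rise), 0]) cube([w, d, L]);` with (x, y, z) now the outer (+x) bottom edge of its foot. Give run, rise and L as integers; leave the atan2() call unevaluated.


translate([126, 0, 560]) cube([87, 1131, 49]);
translate([0, 103, 0]) rotate([0, atan2(126, 560), 0]) cube([31, 36, 574]);
translate([339, 103, 0]) mirror([1, 0, 0]) rotate([0, atan2(126, 560), 0]) cube([31, 36, 574]);
translate([0, 992, 0]) rotate([0, atan2(126, 560), 0]) cube([31, 36, 574]);
translate([339, 992, 0]) mirror([1, 0, 0]) rotate([0, atan2(126, 560), 0]) cube([31, 36, 574]);


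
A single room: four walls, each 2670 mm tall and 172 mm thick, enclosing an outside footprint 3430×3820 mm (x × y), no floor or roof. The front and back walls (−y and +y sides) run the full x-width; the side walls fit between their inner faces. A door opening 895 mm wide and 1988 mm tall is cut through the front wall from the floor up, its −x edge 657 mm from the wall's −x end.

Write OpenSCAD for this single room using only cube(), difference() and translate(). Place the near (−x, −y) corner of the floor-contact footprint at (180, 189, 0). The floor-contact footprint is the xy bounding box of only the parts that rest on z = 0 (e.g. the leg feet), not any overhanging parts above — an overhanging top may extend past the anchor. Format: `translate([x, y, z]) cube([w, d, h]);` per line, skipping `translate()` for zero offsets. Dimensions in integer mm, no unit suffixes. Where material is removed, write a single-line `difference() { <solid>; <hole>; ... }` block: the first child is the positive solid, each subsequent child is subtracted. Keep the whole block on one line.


difference() { translate([180, 189, 0]) cube([3430, 172, 2670]); translate([837, 189, 0]) cube([895, 172, 1988]); }
translate([180, 3837, 0]) cube([3430, 172, 2670]);
translate([180, 361, 0]) cube([172, 3476, 2670]);
translate([3438, 361, 0]) cube([172, 3476, 2670]);


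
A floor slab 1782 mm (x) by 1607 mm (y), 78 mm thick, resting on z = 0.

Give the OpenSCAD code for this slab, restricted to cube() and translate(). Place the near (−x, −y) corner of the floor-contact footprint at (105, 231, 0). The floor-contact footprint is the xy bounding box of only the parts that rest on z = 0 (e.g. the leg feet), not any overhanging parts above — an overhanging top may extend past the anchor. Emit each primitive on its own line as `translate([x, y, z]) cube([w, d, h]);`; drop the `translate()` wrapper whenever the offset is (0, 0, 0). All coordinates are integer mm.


translate([105, 231, 0]) cube([1782, 1607, 78]);


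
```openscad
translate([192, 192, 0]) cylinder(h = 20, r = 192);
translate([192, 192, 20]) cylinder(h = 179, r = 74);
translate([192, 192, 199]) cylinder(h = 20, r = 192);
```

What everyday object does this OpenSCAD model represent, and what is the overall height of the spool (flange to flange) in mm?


A spool. The overall height is 219 mm.

Three coaxial cylinders, large–small–large — a spool. Two 20 mm flanges and a 179 mm core give 20 + 179 + 20 = 219 mm.


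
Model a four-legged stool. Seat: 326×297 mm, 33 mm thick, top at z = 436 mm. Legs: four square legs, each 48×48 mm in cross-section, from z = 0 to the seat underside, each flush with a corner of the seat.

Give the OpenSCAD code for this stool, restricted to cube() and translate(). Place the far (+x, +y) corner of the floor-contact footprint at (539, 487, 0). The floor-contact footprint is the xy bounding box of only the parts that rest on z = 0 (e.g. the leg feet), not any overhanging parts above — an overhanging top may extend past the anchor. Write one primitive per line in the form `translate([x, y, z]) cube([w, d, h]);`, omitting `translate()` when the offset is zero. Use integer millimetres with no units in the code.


translate([213, 190, 403]) cube([326, 297, 33]);
translate([213, 190, 0]) cube([48, 48, 403]);
translate([491, 190, 0]) cube([48, 48, 403]);
translate([213, 439, 0]) cube([48, 48, 403]);
translate([491, 439, 0]) cube([48, 48, 403]);


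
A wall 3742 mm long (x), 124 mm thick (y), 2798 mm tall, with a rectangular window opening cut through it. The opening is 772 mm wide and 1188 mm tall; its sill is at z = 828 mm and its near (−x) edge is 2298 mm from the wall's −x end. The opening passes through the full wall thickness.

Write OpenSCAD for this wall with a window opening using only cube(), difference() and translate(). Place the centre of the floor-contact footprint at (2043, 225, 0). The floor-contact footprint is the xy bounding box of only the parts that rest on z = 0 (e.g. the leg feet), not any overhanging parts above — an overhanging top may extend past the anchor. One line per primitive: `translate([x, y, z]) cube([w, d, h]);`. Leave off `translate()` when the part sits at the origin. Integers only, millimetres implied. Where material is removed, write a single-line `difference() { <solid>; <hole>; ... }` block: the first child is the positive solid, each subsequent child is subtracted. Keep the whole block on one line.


difference() { translate([172, 163, 0]) cube([3742, 124, 2798]); translate([2470, 163, 828]) cube([772, 124, 1188]); }


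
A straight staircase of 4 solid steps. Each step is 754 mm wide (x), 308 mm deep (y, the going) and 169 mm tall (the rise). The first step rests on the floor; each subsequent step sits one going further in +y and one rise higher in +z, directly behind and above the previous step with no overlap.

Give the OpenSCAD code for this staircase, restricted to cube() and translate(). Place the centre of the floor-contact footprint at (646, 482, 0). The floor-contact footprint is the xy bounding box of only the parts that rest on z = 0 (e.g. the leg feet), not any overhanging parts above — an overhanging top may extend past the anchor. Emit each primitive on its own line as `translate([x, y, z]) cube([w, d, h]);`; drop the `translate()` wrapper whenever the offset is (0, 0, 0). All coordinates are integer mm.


translate([269, 328, 0]) cube([754, 308, 169]);
translate([269, 636, 169]) cube([754, 308, 169]);
translate([269, 944, 338]) cube([754, 308, 169]);
translate([269, 1252, 507]) cube([754, 308, 169]);


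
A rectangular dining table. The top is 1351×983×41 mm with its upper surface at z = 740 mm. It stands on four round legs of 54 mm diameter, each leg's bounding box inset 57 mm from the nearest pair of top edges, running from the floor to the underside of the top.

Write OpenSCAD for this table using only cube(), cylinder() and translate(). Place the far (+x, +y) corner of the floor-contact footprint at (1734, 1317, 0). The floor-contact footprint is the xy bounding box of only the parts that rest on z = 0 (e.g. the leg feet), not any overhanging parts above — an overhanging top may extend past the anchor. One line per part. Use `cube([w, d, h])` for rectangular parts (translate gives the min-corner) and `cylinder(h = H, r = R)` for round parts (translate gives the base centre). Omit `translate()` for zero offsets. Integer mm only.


// leg_h = 740 - 41 = 699
translate([440, 391, 699]) cube([1351, 983, 41]);
translate([524, 475, 0]) cylinder(h = 699, r = 27);
translate([1707, 475, 0]) cylinder(h = 699, r = 27);
translate([524, 1290, 0]) cylinder(h = 699, r = 27);
translate([1707, 1290, 0]) cylinder(h = 699, r = 27);


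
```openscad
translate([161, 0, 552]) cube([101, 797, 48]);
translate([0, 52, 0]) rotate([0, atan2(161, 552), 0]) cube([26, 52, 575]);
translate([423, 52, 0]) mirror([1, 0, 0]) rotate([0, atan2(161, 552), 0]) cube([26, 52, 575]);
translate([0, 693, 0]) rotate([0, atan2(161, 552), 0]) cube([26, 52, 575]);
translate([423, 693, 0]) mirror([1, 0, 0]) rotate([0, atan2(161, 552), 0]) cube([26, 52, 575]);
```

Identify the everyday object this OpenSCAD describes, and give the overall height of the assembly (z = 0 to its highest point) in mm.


A sawhorse. The overall height is 600 mm.

A beam across two mirrored pairs of raked legs — a sawhorse. The beam's underside is at z = 552 (matching the legs' vertical rise in atan2(161, 552)) and the beam is 48 mm tall, so its top is at 552 + 48 = 600 mm. The raked legs top out at the beam's underside, so that is the highest point.


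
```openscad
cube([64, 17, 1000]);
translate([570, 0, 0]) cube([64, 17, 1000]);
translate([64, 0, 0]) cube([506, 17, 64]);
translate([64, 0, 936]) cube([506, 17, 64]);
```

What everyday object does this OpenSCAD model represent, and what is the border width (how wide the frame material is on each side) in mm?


A picture frame. The border width is 64 mm.

Four thin pieces enclosing a rectangular opening — a picture frame. The two full-height stiles are 1000 mm tall; the top rail sits at z = 936 and is 64 mm tall, so the border above the opening is 1000 − 936 = 64 mm, matching the stile x-width.


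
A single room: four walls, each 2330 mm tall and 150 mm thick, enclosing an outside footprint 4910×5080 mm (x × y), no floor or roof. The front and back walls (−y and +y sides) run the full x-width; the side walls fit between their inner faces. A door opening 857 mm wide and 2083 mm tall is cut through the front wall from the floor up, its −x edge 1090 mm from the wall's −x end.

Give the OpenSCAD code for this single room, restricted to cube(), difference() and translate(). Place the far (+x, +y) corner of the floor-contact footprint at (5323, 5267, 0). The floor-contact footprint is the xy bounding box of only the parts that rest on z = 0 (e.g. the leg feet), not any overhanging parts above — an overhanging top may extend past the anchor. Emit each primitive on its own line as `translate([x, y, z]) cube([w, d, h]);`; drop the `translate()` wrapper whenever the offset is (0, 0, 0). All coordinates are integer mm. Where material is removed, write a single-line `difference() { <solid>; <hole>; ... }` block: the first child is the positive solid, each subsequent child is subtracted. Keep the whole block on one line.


difference() { translate([413, 187, 0]) cube([4910, 150, 2330]); translate([1503, 187, 0]) cube([857, 150, 2083]); }
translate([413, 5117, 0]) cube([4910, 150, 2330]);
translate([413, 337, 0]) cube([150, 4780, 2330]);
translate([5173, 337, 0]) cube([150, 4780, 2330]);
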